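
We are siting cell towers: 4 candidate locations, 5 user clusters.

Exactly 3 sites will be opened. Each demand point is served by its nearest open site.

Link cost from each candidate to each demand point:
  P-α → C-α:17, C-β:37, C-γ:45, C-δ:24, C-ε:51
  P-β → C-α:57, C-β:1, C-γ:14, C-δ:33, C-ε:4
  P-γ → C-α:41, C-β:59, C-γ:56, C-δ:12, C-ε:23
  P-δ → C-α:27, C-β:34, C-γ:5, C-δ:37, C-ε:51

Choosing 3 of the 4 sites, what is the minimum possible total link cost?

48

Open {P-α, P-β, P-γ}.
  C-α→P-α 17, C-β→P-β 1, C-γ→P-β 14, C-δ→P-γ 12, C-ε→P-β 4  ⇒ total 48.
Compare {P-β, P-γ, P-δ}: total 49.
Compare {P-α, P-β, P-δ}: total 51.
No size-3 selection does better; minimum is 48.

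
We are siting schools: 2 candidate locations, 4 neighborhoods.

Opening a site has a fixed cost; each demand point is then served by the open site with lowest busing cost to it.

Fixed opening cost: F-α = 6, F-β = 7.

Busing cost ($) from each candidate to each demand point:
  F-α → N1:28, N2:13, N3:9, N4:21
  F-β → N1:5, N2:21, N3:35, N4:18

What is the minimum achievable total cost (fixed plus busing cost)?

58

Open {F-α, F-β}: assign each demand point to its cheapest open site.
  N1→F-β 5, N2→F-α 13, N3→F-α 9, N4→F-β 18
  busing cost 45, fixed 13 → total 58.
Compare {F-α}: busing cost 71 + fixed 6 = 77.
Compare {F-β}: busing cost 79 + fixed 7 = 86.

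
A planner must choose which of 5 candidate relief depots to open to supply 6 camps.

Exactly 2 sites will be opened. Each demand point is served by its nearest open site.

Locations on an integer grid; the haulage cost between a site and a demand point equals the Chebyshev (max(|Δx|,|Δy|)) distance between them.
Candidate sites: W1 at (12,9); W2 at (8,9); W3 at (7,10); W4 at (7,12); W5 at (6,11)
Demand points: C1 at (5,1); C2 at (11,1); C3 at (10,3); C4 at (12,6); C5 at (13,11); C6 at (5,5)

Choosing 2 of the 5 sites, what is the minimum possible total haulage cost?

31

Open {W1, W2}.
  C1→W1 8, C2→W1 8, C3→W1 6, C4→W1 3, C5→W1 2, C6→W2 4  ⇒ total 31.
Compare {W1, W3}: total 32.
Compare {W1, W5}: total 33.
No size-2 selection does better; minimum is 31.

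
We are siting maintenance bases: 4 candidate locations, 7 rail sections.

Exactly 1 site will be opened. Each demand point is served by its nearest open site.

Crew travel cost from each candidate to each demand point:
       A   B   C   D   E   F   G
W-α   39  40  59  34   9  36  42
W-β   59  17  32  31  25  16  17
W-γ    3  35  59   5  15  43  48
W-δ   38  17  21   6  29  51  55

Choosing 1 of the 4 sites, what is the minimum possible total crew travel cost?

Open {W-β}.
  A→W-β 59, B→W-β 17, C→W-β 32, D→W-β 31, E→W-β 25, F→W-β 16, G→W-β 17  ⇒ total 197.
Compare {W-γ}: total 208.
Compare {W-δ}: total 217.
No size-1 selection does better; minimum is 197.

197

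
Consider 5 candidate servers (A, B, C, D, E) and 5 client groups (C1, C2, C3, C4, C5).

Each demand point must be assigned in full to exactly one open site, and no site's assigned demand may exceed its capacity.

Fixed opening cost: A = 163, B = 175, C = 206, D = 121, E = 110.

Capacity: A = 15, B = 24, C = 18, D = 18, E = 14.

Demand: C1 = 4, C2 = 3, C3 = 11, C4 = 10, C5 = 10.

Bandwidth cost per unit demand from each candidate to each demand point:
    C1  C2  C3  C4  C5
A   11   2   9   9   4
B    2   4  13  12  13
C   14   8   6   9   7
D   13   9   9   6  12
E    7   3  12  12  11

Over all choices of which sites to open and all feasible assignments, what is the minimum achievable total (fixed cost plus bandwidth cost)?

Open {A, D, E}; cheapest assignment that respects the capacities:
  A (cap 15, load 14): C1, C5 — cost 4×11 + 10×4 = 84
  D (cap 18, load 10): C4 — cost 10×6 = 60
  E (cap 14, load 14): C2, C3 — cost 3×3 + 11×12 = 141
  Shipping 285, fixed 394 → total 679.
  Any other capacity-feasible assignment to {A, D, E} ships for at least 285.
Compare {B, D}: its best feasible assignment gives total 680.
Compare {B, E}: its best feasible assignment gives total 684.
Every other set of open sites that can feasibly serve all demand totals ≥ 680 even under its best assignment. Minimum: 679.

679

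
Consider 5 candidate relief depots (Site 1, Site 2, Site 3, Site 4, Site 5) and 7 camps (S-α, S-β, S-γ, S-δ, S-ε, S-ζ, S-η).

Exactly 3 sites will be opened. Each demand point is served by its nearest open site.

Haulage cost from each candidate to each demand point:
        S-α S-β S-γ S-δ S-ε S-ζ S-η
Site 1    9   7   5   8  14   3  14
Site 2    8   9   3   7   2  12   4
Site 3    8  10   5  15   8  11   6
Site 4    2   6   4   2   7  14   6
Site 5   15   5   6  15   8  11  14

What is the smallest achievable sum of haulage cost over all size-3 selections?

22

Open {Site 1, Site 2, Site 4}.
  S-α→Site 4 2, S-β→Site 4 6, S-γ→Site 2 3, S-δ→Site 4 2, S-ε→Site 2 2, S-ζ→Site 1 3, S-η→Site 2 4  ⇒ total 22.
Compare {Site 1, Site 4, Site 5}: total 29.
Compare {Site 2, Site 4, Site 5}: total 29.
No size-3 selection does better; minimum is 22.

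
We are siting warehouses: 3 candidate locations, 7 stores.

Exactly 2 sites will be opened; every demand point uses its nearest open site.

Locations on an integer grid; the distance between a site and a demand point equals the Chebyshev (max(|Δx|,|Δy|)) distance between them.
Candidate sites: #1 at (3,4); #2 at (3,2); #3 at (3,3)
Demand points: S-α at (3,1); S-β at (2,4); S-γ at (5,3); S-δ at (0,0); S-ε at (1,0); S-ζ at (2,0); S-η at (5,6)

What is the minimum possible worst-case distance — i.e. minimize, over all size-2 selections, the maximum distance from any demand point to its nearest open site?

Open {#1, #2}.
  Farthest demand point is S-δ at distance 3 (to #2); all others are ≤ 3.
With {#1, #3} the worst case is 3.
With {#2, #3} the worst case is 3.
No size-2 selection achieves below 3.

3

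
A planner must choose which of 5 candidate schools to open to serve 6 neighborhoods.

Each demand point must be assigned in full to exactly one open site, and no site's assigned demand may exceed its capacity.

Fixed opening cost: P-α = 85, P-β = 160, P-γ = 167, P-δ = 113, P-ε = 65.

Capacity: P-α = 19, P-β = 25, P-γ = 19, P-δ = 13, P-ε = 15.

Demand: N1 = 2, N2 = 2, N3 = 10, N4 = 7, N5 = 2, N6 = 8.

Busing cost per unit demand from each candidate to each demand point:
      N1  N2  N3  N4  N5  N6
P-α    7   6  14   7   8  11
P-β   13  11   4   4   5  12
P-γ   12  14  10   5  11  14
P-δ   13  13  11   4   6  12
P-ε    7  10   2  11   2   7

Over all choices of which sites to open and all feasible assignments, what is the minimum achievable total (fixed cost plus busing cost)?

337

Open {P-α, P-ε}; cheapest assignment that respects the capacities:
  P-α (cap 19, load 19): N1, N2, N4, N6 — cost 2×7 + 2×6 + 7×7 + 8×11 = 163
  P-ε (cap 15, load 12): N3, N5 — cost 10×2 + 2×2 = 24
  Shipping 187, fixed 150 → total 337.
  Any other capacity-feasible assignment to {P-α, P-ε} ships for at least 187.
Compare {P-β, P-ε}: its best feasible assignment gives total 387.
Compare {P-α, P-δ, P-ε}: its best feasible assignment gives total 429.
Every other set of open sites that can feasibly serve all demand totals ≥ 387 even under its best assignment. Minimum: 337.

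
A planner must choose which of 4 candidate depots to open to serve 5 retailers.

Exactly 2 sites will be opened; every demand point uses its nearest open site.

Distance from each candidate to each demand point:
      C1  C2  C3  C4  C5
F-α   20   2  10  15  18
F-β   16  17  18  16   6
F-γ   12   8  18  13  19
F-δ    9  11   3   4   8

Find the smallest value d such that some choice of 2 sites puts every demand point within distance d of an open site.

9

Open {F-α, F-δ}.
  Farthest demand point is C1 at distance 9 (to F-δ); all others are ≤ 9.
With {F-γ, F-δ} the worst case is 9.
With {F-β, F-δ} the worst case is 11.
No size-2 selection achieves below 9.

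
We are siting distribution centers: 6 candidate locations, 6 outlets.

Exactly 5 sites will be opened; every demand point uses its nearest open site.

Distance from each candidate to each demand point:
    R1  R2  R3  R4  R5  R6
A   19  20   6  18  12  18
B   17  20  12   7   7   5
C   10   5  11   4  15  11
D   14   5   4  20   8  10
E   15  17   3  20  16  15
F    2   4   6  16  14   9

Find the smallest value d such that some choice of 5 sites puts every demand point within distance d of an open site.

7

Open {A, B, C, D, F}.
  Farthest demand point is R5 at distance 7 (to B); all others are ≤ 7.
With {A, B, C, E, F} the worst case is 7.
With {A, B, D, E, F} the worst case is 7.
No size-5 selection achieves below 7.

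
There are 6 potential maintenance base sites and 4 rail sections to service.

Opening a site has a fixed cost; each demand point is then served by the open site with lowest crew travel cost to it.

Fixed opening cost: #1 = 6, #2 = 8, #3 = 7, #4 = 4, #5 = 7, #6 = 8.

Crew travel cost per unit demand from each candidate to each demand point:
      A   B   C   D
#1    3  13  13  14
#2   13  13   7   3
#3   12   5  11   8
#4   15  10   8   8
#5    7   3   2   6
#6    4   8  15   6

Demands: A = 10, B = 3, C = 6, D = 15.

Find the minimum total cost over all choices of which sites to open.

117

Open {#1, #2, #5}: assign each demand point to its cheapest open site.
  A→#1 10×3=30, B→#5 3×3=9, C→#5 6×2=12, D→#2 15×3=45
  crew travel cost 96, fixed 21 → total 117.
Compare {#1, #2, #4, #5}: crew travel cost 96 + fixed 25 = 121.
Compare {#1, #2, #3, #5}: crew travel cost 96 + fixed 28 = 124.
Compare {#1, #2, #5, #6}: crew travel cost 96 + fixed 29 = 125.
All other subsets cost ≥ 121. Minimum total cost: 117.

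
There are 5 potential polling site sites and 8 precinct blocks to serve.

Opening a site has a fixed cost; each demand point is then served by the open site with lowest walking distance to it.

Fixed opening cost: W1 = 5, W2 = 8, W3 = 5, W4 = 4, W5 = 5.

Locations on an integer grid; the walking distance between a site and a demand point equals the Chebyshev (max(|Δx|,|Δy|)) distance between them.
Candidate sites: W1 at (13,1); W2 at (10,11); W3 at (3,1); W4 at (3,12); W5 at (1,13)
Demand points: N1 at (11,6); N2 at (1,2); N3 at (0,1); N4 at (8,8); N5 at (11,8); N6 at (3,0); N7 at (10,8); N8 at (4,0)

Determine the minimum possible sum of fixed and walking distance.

34

Open {W2, W3}: assign each demand point to its cheapest open site.
  N1→W2 5, N2→W3 2, N3→W3 3, N4→W2 3, N5→W2 3, N6→W3 1, N7→W2 3, N8→W3 1
  walking distance 21, fixed 13 → total 34.
Compare {W2, W3, W4}: walking distance 21 + fixed 17 = 38.
Compare {W1, W2, W3}: walking distance 21 + fixed 18 = 39.
Compare {W2, W3, W5}: walking distance 21 + fixed 18 = 39.
All other subsets cost ≥ 38. Minimum total cost: 34.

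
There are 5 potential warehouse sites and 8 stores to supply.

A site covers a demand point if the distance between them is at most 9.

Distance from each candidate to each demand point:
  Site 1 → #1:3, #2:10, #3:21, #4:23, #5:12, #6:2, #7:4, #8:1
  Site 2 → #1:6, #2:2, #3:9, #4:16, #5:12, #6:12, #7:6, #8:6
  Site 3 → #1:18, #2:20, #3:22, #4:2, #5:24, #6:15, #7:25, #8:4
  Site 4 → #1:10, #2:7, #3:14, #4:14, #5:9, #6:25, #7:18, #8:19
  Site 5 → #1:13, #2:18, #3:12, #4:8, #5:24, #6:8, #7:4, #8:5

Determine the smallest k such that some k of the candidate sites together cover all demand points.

3

Coverage sets (demand points within 9 of each site):
  Site 1: {#1, #6, #7, #8}
  Site 2: {#1, #2, #3, #7, #8}
  Site 3: {#4, #8}
  Site 4: {#2, #5}
  Site 5: {#4, #6, #7, #8}
No 2 sites suffice: every size-2 union leaves at least one demand point uncovered.
But {Site 2, Site 4, Site 5} covers everything, so the minimum is 3.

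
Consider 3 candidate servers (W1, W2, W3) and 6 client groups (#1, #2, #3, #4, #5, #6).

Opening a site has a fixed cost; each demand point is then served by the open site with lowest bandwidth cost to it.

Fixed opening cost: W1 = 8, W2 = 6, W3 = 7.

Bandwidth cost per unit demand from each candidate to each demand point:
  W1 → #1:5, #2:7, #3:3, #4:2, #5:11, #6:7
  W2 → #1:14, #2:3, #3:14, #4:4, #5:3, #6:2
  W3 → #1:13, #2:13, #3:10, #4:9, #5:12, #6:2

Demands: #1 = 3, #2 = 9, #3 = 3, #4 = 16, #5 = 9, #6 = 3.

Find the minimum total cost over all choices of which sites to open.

Open {W1, W2}: assign each demand point to its cheapest open site.
  #1→W1 3×5=15, #2→W2 9×3=27, #3→W1 3×3=9, #4→W1 16×2=32, #5→W2 9×3=27, #6→W2 3×2=6
  bandwidth cost 116, fixed 14 → total 130.
Compare {W1, W2, W3}: bandwidth cost 116 + fixed 21 = 137.
Compare {W2, W3}: bandwidth cost 193 + fixed 13 = 206.
Compare {W2}: bandwidth cost 208 + fixed 6 = 214.
All other subsets cost ≥ 137. Minimum total cost: 130.

130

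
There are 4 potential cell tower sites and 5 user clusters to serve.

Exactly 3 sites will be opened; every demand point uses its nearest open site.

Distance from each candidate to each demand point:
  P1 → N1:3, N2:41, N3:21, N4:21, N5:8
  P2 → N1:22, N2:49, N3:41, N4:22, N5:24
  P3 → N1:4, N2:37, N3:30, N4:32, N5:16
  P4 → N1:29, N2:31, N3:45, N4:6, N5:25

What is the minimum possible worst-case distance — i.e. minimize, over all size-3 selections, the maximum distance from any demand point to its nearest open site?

Open {P1, P2, P4}.
  Farthest demand point is N2 at distance 31 (to P4); all others are ≤ 31.
With {P1, P3, P4} the worst case is 31.
With {P2, P3, P4} the worst case is 31.
No size-3 selection achieves below 31.

31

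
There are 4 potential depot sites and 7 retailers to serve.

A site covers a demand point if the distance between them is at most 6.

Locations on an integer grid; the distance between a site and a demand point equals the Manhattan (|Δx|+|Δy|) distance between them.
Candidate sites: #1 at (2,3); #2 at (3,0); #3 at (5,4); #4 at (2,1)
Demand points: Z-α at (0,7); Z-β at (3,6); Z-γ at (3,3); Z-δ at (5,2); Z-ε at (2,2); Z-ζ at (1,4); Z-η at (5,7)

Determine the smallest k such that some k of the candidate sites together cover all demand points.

2

Coverage sets (demand points within 6 of each site):
  #1: {Z-α, Z-β, Z-γ, Z-δ, Z-ε, Z-ζ}
  #2: {Z-β, Z-γ, Z-δ, Z-ε, Z-ζ}
  #3: {Z-β, Z-γ, Z-δ, Z-ε, Z-ζ, Z-η}
  #4: {Z-β, Z-γ, Z-δ, Z-ε, Z-ζ}
No single site covers all 7 demand points.
But {#1, #3} covers everything, so the minimum is 2.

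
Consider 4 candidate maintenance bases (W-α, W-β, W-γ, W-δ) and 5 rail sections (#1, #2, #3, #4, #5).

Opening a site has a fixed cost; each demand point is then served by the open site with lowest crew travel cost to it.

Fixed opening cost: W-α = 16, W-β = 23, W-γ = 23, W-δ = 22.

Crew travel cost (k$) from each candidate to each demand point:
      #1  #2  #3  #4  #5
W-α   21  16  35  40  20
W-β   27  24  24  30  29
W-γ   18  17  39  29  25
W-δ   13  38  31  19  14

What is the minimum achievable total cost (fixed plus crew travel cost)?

Open {W-α, W-δ}: assign each demand point to its cheapest open site.
  #1→W-δ 13, #2→W-α 16, #3→W-δ 31, #4→W-δ 19, #5→W-δ 14
  crew travel cost 93, fixed 38 → total 131.
Compare {W-δ}: crew travel cost 115 + fixed 22 = 137.
Compare {W-β, W-δ}: crew travel cost 94 + fixed 45 = 139.
Compare {W-γ, W-δ}: crew travel cost 94 + fixed 45 = 139.
All other subsets cost ≥ 137. Minimum total cost: 131.

131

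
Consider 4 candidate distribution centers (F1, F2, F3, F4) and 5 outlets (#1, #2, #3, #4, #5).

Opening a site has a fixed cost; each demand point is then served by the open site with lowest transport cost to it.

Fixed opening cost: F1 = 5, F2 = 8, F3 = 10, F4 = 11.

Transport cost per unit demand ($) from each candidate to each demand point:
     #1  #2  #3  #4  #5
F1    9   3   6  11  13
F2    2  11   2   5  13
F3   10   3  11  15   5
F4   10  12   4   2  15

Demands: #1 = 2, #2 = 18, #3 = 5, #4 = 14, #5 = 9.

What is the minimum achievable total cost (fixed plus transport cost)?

Open {F2, F3, F4}: assign each demand point to its cheapest open site.
  #1→F2 2×2=4, #2→F3 18×3=54, #3→F2 5×2=10, #4→F4 14×2=28, #5→F3 9×5=45
  transport cost 141, fixed 29 → total 170.
Compare {F1, F2, F3, F4}: transport cost 141 + fixed 34 = 175.
Compare {F3, F4}: transport cost 167 + fixed 21 = 188.
Compare {F1, F3, F4}: transport cost 165 + fixed 26 = 191.
All other subsets cost ≥ 175. Minimum total cost: 170.

170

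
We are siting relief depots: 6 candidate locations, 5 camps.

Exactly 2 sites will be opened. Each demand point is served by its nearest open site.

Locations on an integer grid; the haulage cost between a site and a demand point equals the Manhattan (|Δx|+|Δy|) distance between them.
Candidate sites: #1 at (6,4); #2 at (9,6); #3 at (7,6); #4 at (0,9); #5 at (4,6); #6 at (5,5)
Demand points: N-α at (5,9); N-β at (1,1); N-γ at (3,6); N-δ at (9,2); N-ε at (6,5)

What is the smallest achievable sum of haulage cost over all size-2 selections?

19

Open {#1, #5}.
  N-α→#5 4, N-β→#1 8, N-γ→#5 1, N-δ→#1 5, N-ε→#1 1  ⇒ total 19.
Compare {#2, #5}: total 20.
Compare {#2, #6}: total 20.
No size-2 selection does better; minimum is 19.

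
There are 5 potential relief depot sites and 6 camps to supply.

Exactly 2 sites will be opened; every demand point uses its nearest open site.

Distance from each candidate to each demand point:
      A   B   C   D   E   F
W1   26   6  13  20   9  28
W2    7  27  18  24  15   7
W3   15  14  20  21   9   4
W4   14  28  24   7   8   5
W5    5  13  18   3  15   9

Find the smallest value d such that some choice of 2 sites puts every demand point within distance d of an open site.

13

Open {W1, W5}.
  Farthest demand point is C at distance 13 (to W1); all others are ≤ 13.
With {W1, W4} the worst case is 14.
With {W2, W5} the worst case is 18.
No size-2 selection achieves below 13.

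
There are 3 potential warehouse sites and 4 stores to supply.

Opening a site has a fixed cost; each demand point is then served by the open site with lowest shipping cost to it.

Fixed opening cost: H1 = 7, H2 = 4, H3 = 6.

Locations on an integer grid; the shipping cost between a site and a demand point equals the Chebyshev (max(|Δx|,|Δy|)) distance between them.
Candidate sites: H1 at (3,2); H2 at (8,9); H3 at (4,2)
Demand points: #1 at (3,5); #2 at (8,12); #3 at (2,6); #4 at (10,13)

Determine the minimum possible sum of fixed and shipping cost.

Open {H2}: assign each demand point to its cheapest open site.
  #1→H2 5, #2→H2 3, #3→H2 6, #4→H2 4
  shipping cost 18, fixed 4 → total 22.
Compare {H2, H3}: shipping cost 14 + fixed 10 = 24.
Compare {H1, H2}: shipping cost 14 + fixed 11 = 25.
Compare {H1, H2, H3}: shipping cost 14 + fixed 17 = 31.
All other subsets cost ≥ 24. Minimum total cost: 22.

22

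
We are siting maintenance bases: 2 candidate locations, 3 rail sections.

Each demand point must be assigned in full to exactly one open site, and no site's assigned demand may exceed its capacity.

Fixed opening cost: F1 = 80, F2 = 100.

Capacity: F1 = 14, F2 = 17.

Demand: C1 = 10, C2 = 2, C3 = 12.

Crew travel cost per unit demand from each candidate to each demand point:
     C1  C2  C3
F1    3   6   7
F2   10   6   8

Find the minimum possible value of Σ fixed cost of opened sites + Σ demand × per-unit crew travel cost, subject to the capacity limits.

Open {F1, F2}; cheapest assignment that respects the capacities:
  F1 (cap 14, load 12): C1, C2 — cost 10×3 + 2×6 = 42
  F2 (cap 17, load 12): C3 — cost 12×8 = 96
  Shipping 138, fixed 180 → total 318.
  Any other capacity-feasible assignment to {F1, F2} ships for at least 138.
Total demand is 24 and no other set of sites has combined capacity ≥ 24, so {F1, F2} is the only feasible choice of open sites. Minimum: 318.

318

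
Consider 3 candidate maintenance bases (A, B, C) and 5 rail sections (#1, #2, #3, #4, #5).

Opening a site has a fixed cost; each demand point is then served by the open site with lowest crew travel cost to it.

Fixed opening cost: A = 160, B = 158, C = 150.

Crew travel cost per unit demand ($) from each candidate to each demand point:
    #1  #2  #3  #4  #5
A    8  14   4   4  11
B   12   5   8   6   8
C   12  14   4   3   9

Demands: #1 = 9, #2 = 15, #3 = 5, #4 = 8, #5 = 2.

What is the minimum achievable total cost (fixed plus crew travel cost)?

Open {B}: assign each demand point to its cheapest open site.
  #1→B 9×12=108, #2→B 15×5=75, #3→B 5×8=40, #4→B 8×6=48, #5→B 2×8=16
  crew travel cost 287, fixed 158 → total 445.
Compare {A}: crew travel cost 356 + fixed 160 = 516.
Compare {C}: crew travel cost 380 + fixed 150 = 530.
Compare {A, B}: crew travel cost 215 + fixed 318 = 533.
All other subsets cost ≥ 516. Minimum total cost: 445.

445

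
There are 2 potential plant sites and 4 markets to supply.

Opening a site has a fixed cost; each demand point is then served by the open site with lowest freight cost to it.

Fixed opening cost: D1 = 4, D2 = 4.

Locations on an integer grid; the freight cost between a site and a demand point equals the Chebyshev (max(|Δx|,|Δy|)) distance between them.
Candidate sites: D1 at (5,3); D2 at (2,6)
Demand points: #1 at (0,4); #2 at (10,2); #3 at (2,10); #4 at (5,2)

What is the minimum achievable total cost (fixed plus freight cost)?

Open {D1, D2}: assign each demand point to its cheapest open site.
  #1→D2 2, #2→D1 5, #3→D2 4, #4→D1 1
  freight cost 12, fixed 8 → total 20.
Compare {D1}: freight cost 18 + fixed 4 = 22.
Compare {D2}: freight cost 18 + fixed 4 = 22.

20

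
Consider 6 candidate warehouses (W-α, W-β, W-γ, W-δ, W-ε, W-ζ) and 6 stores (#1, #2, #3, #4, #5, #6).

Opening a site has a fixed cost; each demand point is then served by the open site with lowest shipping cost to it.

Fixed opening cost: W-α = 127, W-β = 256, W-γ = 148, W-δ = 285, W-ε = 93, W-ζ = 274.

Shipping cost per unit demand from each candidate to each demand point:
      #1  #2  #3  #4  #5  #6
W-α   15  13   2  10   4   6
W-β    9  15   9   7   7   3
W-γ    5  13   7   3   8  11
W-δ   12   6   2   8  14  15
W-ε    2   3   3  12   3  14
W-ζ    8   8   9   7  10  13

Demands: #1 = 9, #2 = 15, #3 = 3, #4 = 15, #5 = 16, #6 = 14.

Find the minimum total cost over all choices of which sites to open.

560

Open {W-γ, W-ε}: assign each demand point to its cheapest open site.
  #1→W-ε 9×2=18, #2→W-ε 15×3=45, #3→W-ε 3×3=9, #4→W-γ 15×3=45, #5→W-ε 16×3=48, #6→W-γ 14×11=154
  shipping cost 319, fixed 241 → total 560.
Compare {W-α, W-ε}: shipping cost 351 + fixed 220 = 571.
Compare {W-ε}: shipping cost 496 + fixed 93 = 589.
Compare {W-α, W-γ, W-ε}: shipping cost 246 + fixed 368 = 614.
All other subsets cost ≥ 571. Minimum total cost: 560.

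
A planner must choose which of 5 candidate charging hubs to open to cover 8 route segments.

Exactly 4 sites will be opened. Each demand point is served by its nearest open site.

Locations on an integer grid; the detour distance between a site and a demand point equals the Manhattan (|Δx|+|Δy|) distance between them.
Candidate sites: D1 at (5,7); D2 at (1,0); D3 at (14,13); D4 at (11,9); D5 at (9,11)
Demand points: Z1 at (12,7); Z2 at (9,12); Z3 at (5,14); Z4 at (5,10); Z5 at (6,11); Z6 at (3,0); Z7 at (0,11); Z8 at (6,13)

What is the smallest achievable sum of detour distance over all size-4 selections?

33

Open {D1, D2, D4, D5}.
  Z1→D4 3, Z2→D5 1, Z3→D1 7, Z4→D1 3, Z5→D5 3, Z6→D2 2, Z7→D1 9, Z8→D5 5  ⇒ total 33.
Compare {D2, D3, D4, D5}: total 35.
Compare {D1, D2, D3, D5}: total 37.
No size-4 selection does better; minimum is 33.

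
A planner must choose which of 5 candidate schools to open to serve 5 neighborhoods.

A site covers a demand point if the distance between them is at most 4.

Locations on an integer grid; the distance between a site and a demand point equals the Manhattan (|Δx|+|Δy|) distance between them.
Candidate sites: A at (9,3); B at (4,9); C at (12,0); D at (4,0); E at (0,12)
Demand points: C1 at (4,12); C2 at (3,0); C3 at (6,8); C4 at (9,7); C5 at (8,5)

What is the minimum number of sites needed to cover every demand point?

3

Coverage sets (demand points within 4 of each site):
  A: {C4, C5}
  B: {C1, C3}
  C: {}
  D: {C2}
  E: {C1}
No 2 sites suffice: every size-2 union leaves at least one demand point uncovered.
But {A, B, D} covers everything, so the minimum is 3.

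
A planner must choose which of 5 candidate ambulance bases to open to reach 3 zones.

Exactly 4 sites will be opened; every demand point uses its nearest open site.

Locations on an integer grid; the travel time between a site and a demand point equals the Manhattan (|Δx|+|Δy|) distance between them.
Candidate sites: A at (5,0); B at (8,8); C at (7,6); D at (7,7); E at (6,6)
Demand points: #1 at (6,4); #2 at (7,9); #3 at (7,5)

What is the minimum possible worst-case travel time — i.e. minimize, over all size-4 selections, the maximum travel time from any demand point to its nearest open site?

Open {A, B, C, E}.
  Farthest demand point is #1 at travel time 2 (to E); all others are ≤ 2.
With {A, B, D, E} the worst case is 2.
With {A, C, D, E} the worst case is 2.
No size-4 selection achieves below 2.

2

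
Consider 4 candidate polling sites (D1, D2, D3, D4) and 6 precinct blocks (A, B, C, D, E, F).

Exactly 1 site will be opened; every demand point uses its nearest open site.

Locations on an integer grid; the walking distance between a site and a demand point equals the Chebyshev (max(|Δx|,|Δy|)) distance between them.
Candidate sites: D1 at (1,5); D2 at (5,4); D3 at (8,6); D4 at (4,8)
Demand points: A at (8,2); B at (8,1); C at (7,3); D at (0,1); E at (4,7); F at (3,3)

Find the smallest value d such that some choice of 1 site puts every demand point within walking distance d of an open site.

5

Open {D2}.
  Farthest demand point is D at walking distance 5 (to D2); all others are ≤ 5.
With {D1} the worst case is 7.
With {D4} the worst case is 7.
No size-1 selection achieves below 5.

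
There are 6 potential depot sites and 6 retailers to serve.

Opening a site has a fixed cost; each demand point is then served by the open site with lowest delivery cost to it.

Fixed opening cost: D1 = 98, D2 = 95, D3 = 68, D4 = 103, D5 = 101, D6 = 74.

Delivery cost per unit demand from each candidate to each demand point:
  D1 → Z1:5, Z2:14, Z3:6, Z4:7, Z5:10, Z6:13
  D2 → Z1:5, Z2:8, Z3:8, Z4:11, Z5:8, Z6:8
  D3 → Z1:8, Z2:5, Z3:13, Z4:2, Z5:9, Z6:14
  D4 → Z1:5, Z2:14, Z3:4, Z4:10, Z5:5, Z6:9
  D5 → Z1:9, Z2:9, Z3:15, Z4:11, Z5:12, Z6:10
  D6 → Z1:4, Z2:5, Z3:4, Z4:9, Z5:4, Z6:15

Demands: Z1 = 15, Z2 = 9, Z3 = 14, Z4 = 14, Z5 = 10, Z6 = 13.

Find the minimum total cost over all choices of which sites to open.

542

Open {D3, D4}: assign each demand point to its cheapest open site.
  Z1→D4 15×5=75, Z2→D3 9×5=45, Z3→D4 14×4=56, Z4→D3 14×2=28, Z5→D4 10×5=50, Z6→D4 13×9=117
  delivery cost 371, fixed 171 → total 542.
Compare {D3, D6}: delivery cost 411 + fixed 142 = 553.
Compare {D2, D3, D6}: delivery cost 333 + fixed 237 = 570.
Compare {D3, D4, D6}: delivery cost 346 + fixed 245 = 591.
All other subsets cost ≥ 553. Minimum total cost: 542.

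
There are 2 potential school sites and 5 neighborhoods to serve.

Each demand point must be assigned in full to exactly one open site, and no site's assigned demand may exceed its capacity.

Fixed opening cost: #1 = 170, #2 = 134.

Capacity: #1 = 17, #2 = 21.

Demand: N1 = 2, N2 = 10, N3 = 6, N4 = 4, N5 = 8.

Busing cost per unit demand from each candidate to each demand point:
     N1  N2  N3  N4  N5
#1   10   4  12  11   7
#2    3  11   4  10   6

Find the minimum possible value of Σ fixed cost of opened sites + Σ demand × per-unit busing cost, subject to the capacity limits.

462

Open {#1, #2}; cheapest assignment that respects the capacities:
  #1 (cap 17, load 10): N2 — cost 10×4 = 40
  #2 (cap 21, load 20): N1, N3, N4, N5 — cost 2×3 + 6×4 + 4×10 + 8×6 = 118
  Shipping 158, fixed 304 → total 462.
  Any other capacity-feasible assignment to {#1, #2} ships for at least 158.
Total demand is 30 and no other set of sites has combined capacity ≥ 30, so {#1, #2} is the only feasible choice of open sites. Minimum: 462.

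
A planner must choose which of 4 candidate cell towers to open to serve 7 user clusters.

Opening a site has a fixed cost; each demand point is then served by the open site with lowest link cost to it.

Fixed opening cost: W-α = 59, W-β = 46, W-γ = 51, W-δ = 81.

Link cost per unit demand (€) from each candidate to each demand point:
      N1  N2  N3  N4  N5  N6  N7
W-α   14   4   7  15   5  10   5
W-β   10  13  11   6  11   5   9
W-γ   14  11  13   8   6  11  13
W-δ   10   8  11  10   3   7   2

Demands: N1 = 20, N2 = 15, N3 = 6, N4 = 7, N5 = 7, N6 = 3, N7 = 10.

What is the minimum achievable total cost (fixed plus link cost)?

549

Open {W-α, W-β}: assign each demand point to its cheapest open site.
  N1→W-β 20×10=200, N2→W-α 15×4=60, N3→W-α 6×7=42, N4→W-β 7×6=42, N5→W-α 7×5=35, N6→W-β 3×5=15, N7→W-α 10×5=50
  link cost 444, fixed 105 → total 549.
Compare {W-α, W-δ}: link cost 434 + fixed 140 = 574.
Compare {W-α, W-β, W-δ}: link cost 400 + fixed 186 = 586.
Compare {W-δ}: link cost 518 + fixed 81 = 599.
All other subsets cost ≥ 574. Minimum total cost: 549.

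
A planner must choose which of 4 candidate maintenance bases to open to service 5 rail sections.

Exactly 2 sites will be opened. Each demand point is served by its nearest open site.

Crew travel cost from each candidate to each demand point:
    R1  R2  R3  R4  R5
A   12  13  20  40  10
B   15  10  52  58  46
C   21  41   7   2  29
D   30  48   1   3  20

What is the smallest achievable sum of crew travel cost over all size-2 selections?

Open {A, D}.
  R1→A 12, R2→A 13, R3→D 1, R4→D 3, R5→A 10  ⇒ total 39.
Compare {A, C}: total 44.
Compare {B, D}: total 49.
No size-2 selection does better; minimum is 39.

39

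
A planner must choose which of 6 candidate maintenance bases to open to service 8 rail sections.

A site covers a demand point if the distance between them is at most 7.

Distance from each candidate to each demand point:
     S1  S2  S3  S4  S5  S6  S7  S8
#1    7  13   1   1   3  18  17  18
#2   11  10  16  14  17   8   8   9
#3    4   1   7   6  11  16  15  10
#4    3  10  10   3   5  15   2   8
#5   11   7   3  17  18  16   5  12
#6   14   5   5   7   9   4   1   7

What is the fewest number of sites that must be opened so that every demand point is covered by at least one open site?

2

Coverage sets (demand points within 7 of each site):
  #1: {S1, S3, S4, S5}
  #2: {}
  #3: {S1, S2, S3, S4}
  #4: {S1, S4, S5, S7}
  #5: {S2, S3, S7}
  #6: {S2, S3, S4, S6, S7, S8}
No single site covers all 8 demand points.
But {#1, #6} covers everything, so the minimum is 2.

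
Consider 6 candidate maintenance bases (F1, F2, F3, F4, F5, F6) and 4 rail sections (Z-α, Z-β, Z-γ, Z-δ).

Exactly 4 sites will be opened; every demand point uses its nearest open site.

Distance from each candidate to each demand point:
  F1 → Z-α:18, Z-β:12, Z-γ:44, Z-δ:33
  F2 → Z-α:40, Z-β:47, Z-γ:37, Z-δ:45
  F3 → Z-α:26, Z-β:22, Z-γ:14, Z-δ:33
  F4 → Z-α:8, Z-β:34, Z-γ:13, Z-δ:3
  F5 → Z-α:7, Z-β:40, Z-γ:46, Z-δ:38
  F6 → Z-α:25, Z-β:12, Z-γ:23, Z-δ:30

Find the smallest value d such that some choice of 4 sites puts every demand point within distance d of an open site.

13

Open {F1, F2, F3, F4}.
  Farthest demand point is Z-γ at distance 13 (to F4); all others are ≤ 13.
With {F1, F2, F4, F5} the worst case is 13.
With {F1, F2, F4, F6} the worst case is 13.
No size-4 selection achieves below 13.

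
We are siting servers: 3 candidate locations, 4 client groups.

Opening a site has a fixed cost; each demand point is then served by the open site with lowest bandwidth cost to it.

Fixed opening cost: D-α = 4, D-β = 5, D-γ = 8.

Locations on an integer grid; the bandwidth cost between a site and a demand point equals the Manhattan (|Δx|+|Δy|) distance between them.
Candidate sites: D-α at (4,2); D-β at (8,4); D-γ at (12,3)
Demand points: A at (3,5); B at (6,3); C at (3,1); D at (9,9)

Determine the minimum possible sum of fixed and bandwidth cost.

Open {D-α, D-β}: assign each demand point to its cheapest open site.
  A→D-α 4, B→D-α 3, C→D-α 2, D→D-β 6
  bandwidth cost 15, fixed 9 → total 24.
Compare {D-α}: bandwidth cost 21 + fixed 4 = 25.
Compare {D-β}: bandwidth cost 23 + fixed 5 = 28.
Compare {D-α, D-γ}: bandwidth cost 18 + fixed 12 = 30.
All other subsets cost ≥ 25. Minimum total cost: 24.

24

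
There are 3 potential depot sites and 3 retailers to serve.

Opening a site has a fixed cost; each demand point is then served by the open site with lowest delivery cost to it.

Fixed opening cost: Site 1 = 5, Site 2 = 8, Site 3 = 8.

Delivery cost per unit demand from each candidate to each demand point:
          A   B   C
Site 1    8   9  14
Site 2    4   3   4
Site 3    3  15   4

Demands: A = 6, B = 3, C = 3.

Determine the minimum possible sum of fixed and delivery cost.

Open {Site 2}: assign each demand point to its cheapest open site.
  A→Site 2 6×4=24, B→Site 2 3×3=9, C→Site 2 3×4=12
  delivery cost 45, fixed 8 → total 53.
Compare {Site 2, Site 3}: delivery cost 39 + fixed 16 = 55.
Compare {Site 1, Site 2}: delivery cost 45 + fixed 13 = 58.
Compare {Site 1, Site 2, Site 3}: delivery cost 39 + fixed 21 = 60.
All other subsets cost ≥ 55. Minimum total cost: 53.

53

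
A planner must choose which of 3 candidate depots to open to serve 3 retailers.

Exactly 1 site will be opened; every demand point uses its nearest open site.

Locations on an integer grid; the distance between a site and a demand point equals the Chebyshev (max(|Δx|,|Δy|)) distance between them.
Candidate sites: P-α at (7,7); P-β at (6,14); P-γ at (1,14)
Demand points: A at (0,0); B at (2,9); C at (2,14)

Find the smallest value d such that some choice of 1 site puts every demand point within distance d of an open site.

Open {P-α}.
  Farthest demand point is A at distance 7 (to P-α); all others are ≤ 7.
With {P-β} the worst case is 14.
With {P-γ} the worst case is 14.
No size-1 selection achieves below 7.

7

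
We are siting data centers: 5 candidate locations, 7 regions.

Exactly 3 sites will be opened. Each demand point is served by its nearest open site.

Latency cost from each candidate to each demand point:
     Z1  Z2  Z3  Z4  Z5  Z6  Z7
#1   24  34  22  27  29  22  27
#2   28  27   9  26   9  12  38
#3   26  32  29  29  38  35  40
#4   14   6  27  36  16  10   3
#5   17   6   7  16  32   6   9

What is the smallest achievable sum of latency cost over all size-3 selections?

61

Open {#2, #4, #5}.
  Z1→#4 14, Z2→#4 6, Z3→#5 7, Z4→#5 16, Z5→#2 9, Z6→#5 6, Z7→#4 3  ⇒ total 61.
Compare {#1, #4, #5}: total 68.
Compare {#3, #4, #5}: total 68.
No size-3 selection does better; minimum is 61.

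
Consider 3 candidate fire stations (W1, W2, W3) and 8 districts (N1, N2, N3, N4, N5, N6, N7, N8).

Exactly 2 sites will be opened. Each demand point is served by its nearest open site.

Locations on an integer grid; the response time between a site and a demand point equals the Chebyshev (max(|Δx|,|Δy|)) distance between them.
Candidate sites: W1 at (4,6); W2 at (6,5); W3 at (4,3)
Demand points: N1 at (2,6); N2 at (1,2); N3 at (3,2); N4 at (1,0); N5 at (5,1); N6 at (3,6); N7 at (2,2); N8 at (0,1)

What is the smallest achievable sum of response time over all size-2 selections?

18

Open {W1, W3}.
  N1→W1 2, N2→W3 3, N3→W3 1, N4→W3 3, N5→W3 2, N6→W1 1, N7→W3 2, N8→W3 4  ⇒ total 18.
Compare {W2, W3}: total 21.
Compare {W1, W2}: total 28.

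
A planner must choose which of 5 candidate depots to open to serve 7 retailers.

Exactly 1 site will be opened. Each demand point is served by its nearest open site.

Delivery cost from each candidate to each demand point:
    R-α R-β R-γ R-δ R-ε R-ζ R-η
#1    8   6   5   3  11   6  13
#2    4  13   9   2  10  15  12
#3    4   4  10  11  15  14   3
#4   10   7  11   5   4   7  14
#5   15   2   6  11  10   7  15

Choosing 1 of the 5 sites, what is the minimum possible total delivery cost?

Open {#1}.
  R-α→#1 8, R-β→#1 6, R-γ→#1 5, R-δ→#1 3, R-ε→#1 11, R-ζ→#1 6, R-η→#1 13  ⇒ total 52.
Compare {#4}: total 58.
Compare {#3}: total 61.
No size-1 selection does better; minimum is 52.

52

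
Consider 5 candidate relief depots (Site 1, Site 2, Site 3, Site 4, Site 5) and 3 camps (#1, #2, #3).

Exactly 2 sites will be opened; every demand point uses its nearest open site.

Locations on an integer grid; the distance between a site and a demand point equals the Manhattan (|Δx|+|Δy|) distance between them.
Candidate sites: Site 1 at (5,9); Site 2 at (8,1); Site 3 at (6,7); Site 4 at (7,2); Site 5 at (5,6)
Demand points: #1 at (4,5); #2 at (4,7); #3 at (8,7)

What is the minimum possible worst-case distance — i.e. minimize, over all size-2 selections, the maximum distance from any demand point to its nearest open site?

Open {Site 3, Site 5}.
  Farthest demand point is #1 at distance 2 (to Site 5); all others are ≤ 2.
With {Site 1, Site 3} the worst case is 4.
With {Site 1, Site 5} the worst case is 4.
No size-2 selection achieves below 2.

2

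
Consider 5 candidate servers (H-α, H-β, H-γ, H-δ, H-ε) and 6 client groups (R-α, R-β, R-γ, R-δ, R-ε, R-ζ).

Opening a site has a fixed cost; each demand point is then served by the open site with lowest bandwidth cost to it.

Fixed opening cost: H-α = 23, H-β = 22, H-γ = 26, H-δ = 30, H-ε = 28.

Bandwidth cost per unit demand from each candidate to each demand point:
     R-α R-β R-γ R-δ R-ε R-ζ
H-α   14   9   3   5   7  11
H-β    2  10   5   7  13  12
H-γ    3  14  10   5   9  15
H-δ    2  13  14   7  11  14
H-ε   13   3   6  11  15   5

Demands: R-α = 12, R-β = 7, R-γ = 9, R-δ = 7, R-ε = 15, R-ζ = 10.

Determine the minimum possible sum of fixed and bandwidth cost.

335

Open {H-α, H-β, H-ε}: assign each demand point to its cheapest open site.
  R-α→H-β 12×2=24, R-β→H-ε 7×3=21, R-γ→H-α 9×3=27, R-δ→H-α 7×5=35, R-ε→H-α 15×7=105, R-ζ→H-ε 10×5=50
  bandwidth cost 262, fixed 73 → total 335.
Compare {H-α, H-δ, H-ε}: bandwidth cost 262 + fixed 81 = 343.
Compare {H-α, H-γ, H-ε}: bandwidth cost 274 + fixed 77 = 351.
Compare {H-α, H-β, H-γ, H-ε}: bandwidth cost 262 + fixed 99 = 361.
All other subsets cost ≥ 343. Minimum total cost: 335.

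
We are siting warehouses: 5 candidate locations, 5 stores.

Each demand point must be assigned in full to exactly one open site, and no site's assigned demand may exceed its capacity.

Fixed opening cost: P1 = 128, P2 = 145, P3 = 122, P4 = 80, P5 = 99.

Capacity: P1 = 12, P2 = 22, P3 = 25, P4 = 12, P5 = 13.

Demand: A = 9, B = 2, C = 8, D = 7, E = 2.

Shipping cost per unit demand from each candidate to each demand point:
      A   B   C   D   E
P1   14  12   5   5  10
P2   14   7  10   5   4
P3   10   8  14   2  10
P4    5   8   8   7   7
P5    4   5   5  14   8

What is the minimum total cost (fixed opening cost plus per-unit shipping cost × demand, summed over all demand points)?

391

Open {P3, P5}; cheapest assignment that respects the capacities:
  P3 (cap 25, load 16): A, D — cost 9×10 + 7×2 = 104
  P5 (cap 13, load 12): B, C, E — cost 2×5 + 8×5 + 2×8 = 66
  Shipping 170, fixed 221 → total 391.
  Any other capacity-feasible assignment to {P3, P5} ships for at least 170.
Compare {P3, P4}: its best feasible assignment gives total 400.
Compare {P2, P4}: its best feasible assignment gives total 407.
Every other set of open sites that can feasibly serve all demand totals ≥ 400 even under its best assignment. Minimum: 391.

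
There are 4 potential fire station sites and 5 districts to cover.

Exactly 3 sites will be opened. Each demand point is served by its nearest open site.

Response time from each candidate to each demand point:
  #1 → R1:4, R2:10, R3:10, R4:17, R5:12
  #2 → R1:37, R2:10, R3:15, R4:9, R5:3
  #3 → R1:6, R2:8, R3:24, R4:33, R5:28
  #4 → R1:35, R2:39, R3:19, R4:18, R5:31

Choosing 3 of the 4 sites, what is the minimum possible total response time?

34

Open {#1, #2, #3}.
  R1→#1 4, R2→#3 8, R3→#1 10, R4→#2 9, R5→#2 3  ⇒ total 34.
Compare {#1, #2, #4}: total 36.
Compare {#2, #3, #4}: total 41.
No size-3 selection does better; minimum is 34.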